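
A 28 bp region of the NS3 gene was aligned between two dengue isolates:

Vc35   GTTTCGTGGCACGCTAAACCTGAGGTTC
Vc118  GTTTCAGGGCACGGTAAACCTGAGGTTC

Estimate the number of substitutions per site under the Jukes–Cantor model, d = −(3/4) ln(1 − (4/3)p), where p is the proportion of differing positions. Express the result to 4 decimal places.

The sequences differ at positions 6 (G/A), 7 (T/G), 14 (C/G).
p = 3/28 = 0.107143.
d = −0.75 · ln(1 − (4/3)·0.107143) = −0.75 · ln(0.857143) = −0.75 · (-0.154151) = 0.1156.

0.1156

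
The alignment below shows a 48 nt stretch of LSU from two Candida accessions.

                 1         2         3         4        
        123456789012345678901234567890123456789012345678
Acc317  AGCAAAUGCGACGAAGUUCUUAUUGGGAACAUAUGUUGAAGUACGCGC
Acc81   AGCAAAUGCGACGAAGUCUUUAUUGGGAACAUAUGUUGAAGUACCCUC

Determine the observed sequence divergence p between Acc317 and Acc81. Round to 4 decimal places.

0.0833

Differing sites — 18:U/C; 19:C/U; 45:G/C; 47:G/U.
There are 4 differences over 48 sites, so p = 4/48 = 0.0833.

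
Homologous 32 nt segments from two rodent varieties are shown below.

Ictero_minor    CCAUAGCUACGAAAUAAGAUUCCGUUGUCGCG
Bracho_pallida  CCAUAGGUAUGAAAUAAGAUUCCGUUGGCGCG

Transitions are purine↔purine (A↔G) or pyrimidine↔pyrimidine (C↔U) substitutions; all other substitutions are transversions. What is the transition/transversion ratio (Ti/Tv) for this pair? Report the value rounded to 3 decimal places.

Differing sites — 7:C/G (Tv); 10:C/U (Ti); 28:U/G (Tv).
Of the 3 differences, 1 transition and 2 transversions, so Ti/Tv = 1/2 = 0.500.

0.500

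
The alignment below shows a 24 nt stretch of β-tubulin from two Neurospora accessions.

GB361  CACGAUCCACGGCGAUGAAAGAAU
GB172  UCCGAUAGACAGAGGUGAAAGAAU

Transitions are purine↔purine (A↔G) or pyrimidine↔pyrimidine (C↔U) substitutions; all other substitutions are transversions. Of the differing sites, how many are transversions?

Mismatches occur at site 1 (C→U, transition), site 2 (A→C, transversion), site 7 (C→A, transversion), site 8 (C→G, transversion), site 11 (G→A, transition), site 13 (C→A, transversion), site 15 (A→G, transition).
Of the 7 differences, 3 transitions and 4 transversions, so the answer is 4.

4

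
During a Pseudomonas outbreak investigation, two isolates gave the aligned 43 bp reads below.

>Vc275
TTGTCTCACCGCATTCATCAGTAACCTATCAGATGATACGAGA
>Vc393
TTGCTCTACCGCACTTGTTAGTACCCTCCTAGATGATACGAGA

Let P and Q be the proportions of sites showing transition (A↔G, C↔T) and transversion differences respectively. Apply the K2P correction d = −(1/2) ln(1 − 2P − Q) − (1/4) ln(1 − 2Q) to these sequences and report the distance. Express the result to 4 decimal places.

0.3827

Mismatches occur at site 4 (T→C, transition), site 5 (C→T, transition), site 6 (T→C, transition), site 7 (C→T, transition), site 14 (T→C, transition), site 16 (C→T, transition), site 17 (A→G, transition), site 19 (C→T, transition), site 24 (A→C, transversion), site 28 (A→C, transversion), site 29 (T→C, transition), site 30 (C→T, transition).
Of the 12 differences, 10 transitions and 2 transversions over 43 sites: P = 10/43 = 0.232558, Q = 2/43 = 0.046512.
d = −0.5·ln(0.488372) − 0.25·ln(0.906976) = −0.5·(-0.716678) − 0.25·(-0.097639) = 0.3827.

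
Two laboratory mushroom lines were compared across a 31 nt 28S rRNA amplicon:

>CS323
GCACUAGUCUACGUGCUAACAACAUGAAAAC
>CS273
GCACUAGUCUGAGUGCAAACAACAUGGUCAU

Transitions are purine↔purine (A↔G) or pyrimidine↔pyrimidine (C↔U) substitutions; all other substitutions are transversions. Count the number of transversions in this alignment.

4

The sequences differ at positions 11 (A/G, transition), 12 (C/A, transversion), 17 (U/A, transversion), 27 (A/G, transition), 28 (A/U, transversion), 29 (A/C, transversion), 31 (C/U, transition).
Of the 7 differences, 3 transitions and 4 transversions, so the answer is 4.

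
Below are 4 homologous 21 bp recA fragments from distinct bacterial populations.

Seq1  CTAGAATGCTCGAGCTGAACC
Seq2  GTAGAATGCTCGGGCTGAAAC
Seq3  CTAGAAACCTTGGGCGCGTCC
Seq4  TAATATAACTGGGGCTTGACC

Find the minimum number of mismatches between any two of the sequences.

Pairwise Hamming distances:
  Seq1 vs Seq2: 3
  Seq1 vs Seq3: 8
  Seq1 vs Seq4: 10
  Seq2 vs Seq3: 9
  Seq2 vs Seq4: 10
  Seq3 vs Seq4: 9
The smallest is 3, between Seq1 and Seq2.

3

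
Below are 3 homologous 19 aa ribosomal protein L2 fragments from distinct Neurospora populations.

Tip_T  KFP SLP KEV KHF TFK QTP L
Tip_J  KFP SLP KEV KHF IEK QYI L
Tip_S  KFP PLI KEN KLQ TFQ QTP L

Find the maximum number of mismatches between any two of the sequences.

10

Pairwise Hamming distances:
  Tip_T vs Tip_J: 4
  Tip_T vs Tip_S: 6
  Tip_J vs Tip_S: 10
The largest is 10, between Tip_J and Tip_S.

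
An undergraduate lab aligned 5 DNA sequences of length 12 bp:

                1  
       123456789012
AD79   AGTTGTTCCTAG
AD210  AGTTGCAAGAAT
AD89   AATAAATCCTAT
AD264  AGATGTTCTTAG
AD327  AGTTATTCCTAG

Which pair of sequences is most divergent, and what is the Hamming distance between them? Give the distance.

8

Pairwise Hamming distances:
  AD79 vs AD210: 6
  AD79 vs AD89: 5
  AD79 vs AD264: 2
  AD79 vs AD327: 1
  AD210 vs AD89: 8
  AD210 vs AD264: 7
  AD210 vs AD327: 7
  AD89 vs AD264: 7
  AD89 vs AD327: 4
  AD264 vs AD327: 3
The largest is 8, between AD210 and AD89.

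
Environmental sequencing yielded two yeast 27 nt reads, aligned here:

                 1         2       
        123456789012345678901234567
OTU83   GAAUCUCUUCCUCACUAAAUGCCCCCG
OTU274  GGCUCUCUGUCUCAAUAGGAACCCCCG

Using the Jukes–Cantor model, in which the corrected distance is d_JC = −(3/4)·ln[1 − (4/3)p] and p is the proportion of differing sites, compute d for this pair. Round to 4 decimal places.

Mismatches occur at site 2 (A→G), site 3 (A→C), site 9 (U→G), site 10 (C→U), site 15 (C→A), site 18 (A→G), site 19 (A→G), site 20 (U→A), site 21 (G→A).
p = 9/27 = 0.333333.
d = −0.75 · ln(1 − (4/3)·0.333333) = −0.75 · ln(0.555556) = −0.75 · (-0.587786) = 0.4408.

0.4408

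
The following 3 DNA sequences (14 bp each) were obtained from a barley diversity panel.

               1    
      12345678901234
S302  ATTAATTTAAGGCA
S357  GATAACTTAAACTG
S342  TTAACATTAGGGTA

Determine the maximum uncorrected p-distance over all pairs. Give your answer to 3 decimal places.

0.643

Pairwise Hamming distances:
  S302 vs S357: 7
  S302 vs S342: 6
  S357 vs S342: 9
The largest is 9 mismatches, between S357 and S342; p = 9/14 = 0.643.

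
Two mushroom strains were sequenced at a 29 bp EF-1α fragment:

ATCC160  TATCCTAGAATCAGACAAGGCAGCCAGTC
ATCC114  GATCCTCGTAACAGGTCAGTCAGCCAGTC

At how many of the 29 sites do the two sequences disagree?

8

Differing sites — 1:T/G; 7:A/C; 9:A/T; 11:T/A; 15:A/G; 16:C/T; 17:A/C; 20:G/T.
That gives 8 mismatches out of 29 aligned sites, so the Hamming distance is 8.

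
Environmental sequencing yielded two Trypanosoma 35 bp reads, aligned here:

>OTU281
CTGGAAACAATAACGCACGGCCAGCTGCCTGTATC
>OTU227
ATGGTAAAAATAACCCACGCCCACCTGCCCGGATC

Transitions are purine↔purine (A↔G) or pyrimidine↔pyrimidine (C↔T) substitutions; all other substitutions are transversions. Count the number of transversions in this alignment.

7

The sequences differ at positions 1 (C/A, transversion), 5 (A/T, transversion), 8 (C/A, transversion), 15 (G/C, transversion), 20 (G/C, transversion), 24 (G/C, transversion), 30 (T/C, transition), 32 (T/G, transversion).
Of the 8 differences, 1 transition and 7 transversions, so the answer is 7.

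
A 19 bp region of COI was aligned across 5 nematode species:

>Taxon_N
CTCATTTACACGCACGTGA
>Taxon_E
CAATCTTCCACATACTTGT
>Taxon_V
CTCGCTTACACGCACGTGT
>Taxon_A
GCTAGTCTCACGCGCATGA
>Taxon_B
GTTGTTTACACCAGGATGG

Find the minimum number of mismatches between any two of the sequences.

3

Pairwise Hamming distances:
  Taxon_N vs Taxon_E: 9
  Taxon_N vs Taxon_V: 3
  Taxon_N vs Taxon_A: 8
  Taxon_N vs Taxon_B: 9
  Taxon_E vs Taxon_V: 7
  Taxon_E vs Taxon_A: 12
  Taxon_E vs Taxon_B: 12
  Taxon_V vs Taxon_A: 10
  Taxon_V vs Taxon_B: 9
  Taxon_A vs Taxon_B: 9
The smallest is 3, between Taxon_N and Taxon_V.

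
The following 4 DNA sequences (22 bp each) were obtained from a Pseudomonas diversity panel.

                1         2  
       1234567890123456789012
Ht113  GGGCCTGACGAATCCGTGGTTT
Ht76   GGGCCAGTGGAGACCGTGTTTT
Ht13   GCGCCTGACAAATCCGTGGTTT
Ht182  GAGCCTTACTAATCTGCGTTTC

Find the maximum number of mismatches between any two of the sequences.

11

Pairwise Hamming distances:
  Ht113 vs Ht76: 6
  Ht113 vs Ht13: 2
  Ht113 vs Ht182: 7
  Ht76 vs Ht13: 8
  Ht76 vs Ht182: 11
  Ht13 vs Ht182: 7
The largest is 11, between Ht76 and Ht182.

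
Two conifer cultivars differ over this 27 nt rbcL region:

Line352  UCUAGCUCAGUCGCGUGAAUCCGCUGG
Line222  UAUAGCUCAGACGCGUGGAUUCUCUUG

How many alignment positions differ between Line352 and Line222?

Mismatches occur at site 2 (C/A), site 11 (U/A), site 18 (A/G), site 21 (C/U), site 23 (G/U), site 26 (G/U).
That gives 6 mismatches out of 27 aligned sites, so the Hamming distance is 6.

6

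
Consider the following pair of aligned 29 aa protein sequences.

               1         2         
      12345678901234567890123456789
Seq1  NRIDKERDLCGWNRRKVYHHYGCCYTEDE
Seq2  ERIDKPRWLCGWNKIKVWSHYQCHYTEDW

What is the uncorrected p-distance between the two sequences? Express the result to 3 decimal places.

Mismatches occur at site 1 (N↔E), site 6 (E↔P), site 8 (D↔W), site 14 (R↔K), site 15 (R↔I), site 18 (Y↔W), site 19 (H↔S), site 22 (G↔Q), site 24 (C↔H), site 29 (E↔W).
There are 10 differences over 29 sites, so p = 10/29 = 0.345.

0.345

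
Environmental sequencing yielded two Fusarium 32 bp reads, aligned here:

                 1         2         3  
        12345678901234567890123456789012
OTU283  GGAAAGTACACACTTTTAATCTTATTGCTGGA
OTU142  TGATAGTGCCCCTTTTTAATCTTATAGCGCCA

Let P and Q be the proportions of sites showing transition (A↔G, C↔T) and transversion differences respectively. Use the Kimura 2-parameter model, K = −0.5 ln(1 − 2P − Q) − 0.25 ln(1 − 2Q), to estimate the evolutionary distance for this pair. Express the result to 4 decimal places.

0.4083

Differing sites — 1:G/T (Tv); 4:A/T (Tv); 8:A/G (Ti); 10:A/C (Tv); 12:A/C (Tv); 13:C/T (Ti); 26:T/A (Tv); 29:T/G (Tv); 30:G/C (Tv); 31:G/C (Tv).
Of the 10 differences, 2 transitions and 8 transversions over 32 sites: P = 2/32 = 0.062500, Q = 8/32 = 0.250000.
d = −0.5·ln(0.625000) − 0.25·ln(0.500000) = −0.5·(-0.470004) − 0.25·(-0.693147) = 0.4083.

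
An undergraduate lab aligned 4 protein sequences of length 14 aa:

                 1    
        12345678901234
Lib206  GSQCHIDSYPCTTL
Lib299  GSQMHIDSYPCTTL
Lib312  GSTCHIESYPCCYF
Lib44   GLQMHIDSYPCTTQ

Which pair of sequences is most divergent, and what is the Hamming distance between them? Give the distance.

7

Pairwise Hamming distances:
  Lib206 vs Lib299: 1
  Lib206 vs Lib312: 5
  Lib206 vs Lib44: 3
  Lib299 vs Lib312: 6
  Lib299 vs Lib44: 2
  Lib312 vs Lib44: 7
The largest is 7, between Lib312 and Lib44.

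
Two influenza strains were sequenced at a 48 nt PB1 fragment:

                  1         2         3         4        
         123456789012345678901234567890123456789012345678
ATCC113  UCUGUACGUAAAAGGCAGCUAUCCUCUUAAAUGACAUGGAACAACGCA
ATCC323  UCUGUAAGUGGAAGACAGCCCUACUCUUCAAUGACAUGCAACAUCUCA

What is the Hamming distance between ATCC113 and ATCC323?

11

The sequences differ at positions 7 (C/A), 10 (A/G), 11 (A/G), 15 (G/A), 20 (U/C), 21 (A/C), 23 (C/A), 29 (A/C), 39 (G/C), 44 (A/U), 46 (G/U).
That gives 11 mismatches out of 48 aligned sites, so the Hamming distance is 11.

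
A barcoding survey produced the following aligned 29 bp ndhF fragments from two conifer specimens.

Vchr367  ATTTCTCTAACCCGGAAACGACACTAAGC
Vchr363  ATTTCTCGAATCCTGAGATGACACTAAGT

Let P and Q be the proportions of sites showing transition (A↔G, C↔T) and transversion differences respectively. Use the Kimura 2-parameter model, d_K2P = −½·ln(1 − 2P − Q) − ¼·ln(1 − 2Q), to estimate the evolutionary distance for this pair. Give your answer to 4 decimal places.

The sequences differ at positions 8 (T/G, transversion), 11 (C/T, transition), 14 (G/T, transversion), 17 (A/G, transition), 19 (C/T, transition), 29 (C/T, transition).
Of the 6 differences, 4 transitions and 2 transversions over 29 sites: P = 4/29 = 0.137931, Q = 2/29 = 0.068966.
d = −0.5·ln(0.655172) − 0.25·ln(0.862068) = −0.5·(-0.422857) − 0.25·(-0.148421) = 0.2485.

0.2485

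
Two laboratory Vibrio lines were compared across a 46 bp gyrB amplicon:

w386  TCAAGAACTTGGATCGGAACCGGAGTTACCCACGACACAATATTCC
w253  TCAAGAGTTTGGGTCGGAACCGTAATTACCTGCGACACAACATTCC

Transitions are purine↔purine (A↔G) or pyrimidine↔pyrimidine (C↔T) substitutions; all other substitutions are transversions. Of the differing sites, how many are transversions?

Mismatches occur at site 7 (A/G, transition), site 8 (C/T, transition), site 13 (A/G, transition), site 23 (G/T, transversion), site 25 (G/A, transition), site 31 (C/T, transition), site 32 (A/G, transition), site 41 (T/C, transition).
Of the 8 differences, 7 transitions and 1 transversion, so the answer is 1.

1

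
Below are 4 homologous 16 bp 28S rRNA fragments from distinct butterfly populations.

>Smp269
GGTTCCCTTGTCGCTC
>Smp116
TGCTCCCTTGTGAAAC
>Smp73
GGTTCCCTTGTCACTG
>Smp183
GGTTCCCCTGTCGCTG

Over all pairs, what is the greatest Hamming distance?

8

Pairwise Hamming distances:
  Smp269 vs Smp116: 6
  Smp269 vs Smp73: 2
  Smp269 vs Smp183: 2
  Smp116 vs Smp73: 6
  Smp116 vs Smp183: 8
  Smp73 vs Smp183: 2
The largest is 8, between Smp116 and Smp183.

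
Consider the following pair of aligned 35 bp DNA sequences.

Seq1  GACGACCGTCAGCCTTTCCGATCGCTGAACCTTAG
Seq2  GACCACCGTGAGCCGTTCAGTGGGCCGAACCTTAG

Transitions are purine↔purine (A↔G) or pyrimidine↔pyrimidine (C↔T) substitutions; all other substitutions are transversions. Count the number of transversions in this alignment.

Mismatches occur at site 4 (G→C, transversion), site 10 (C→G, transversion), site 15 (T→G, transversion), site 19 (C→A, transversion), site 21 (A→T, transversion), site 22 (T→G, transversion), site 23 (C→G, transversion), site 26 (T→C, transition).
Of the 8 differences, 1 transition and 7 transversions, so the answer is 7.

7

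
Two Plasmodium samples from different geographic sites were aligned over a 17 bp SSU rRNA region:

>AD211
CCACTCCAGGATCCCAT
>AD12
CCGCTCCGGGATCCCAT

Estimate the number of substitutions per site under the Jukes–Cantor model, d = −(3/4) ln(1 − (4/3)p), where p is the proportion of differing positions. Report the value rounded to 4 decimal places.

0.1280

Differing sites — 3:A/G; 8:A/G.
p = 2/17 = 0.117647.
d = −0.75 · ln(1 − (4/3)·0.117647) = −0.75 · ln(0.843137) = −0.75 · (-0.170626) = 0.1280.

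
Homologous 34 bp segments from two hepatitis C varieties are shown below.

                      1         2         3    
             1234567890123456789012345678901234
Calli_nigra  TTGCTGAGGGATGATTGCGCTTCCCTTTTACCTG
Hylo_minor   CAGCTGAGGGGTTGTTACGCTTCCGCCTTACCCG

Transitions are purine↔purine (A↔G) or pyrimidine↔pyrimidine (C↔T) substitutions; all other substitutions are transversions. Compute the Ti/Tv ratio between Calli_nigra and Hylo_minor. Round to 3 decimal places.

2.333

The sequences differ at positions 1 (T/C, transition), 2 (T/A, transversion), 11 (A/G, transition), 13 (G/T, transversion), 14 (A/G, transition), 17 (G/A, transition), 25 (C/G, transversion), 26 (T/C, transition), 27 (T/C, transition), 33 (T/C, transition).
Of the 10 differences, 7 transitions and 3 transversions, so Ti/Tv = 7/3 = 2.333.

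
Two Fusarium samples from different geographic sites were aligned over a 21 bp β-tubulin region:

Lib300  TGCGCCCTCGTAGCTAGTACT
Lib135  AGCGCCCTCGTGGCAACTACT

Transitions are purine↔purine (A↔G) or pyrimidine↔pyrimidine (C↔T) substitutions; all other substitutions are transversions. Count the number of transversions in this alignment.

Differing sites — 1:T/A (Tv); 12:A/G (Ti); 15:T/A (Tv); 17:G/C (Tv).
Of the 4 differences, 1 transition and 3 transversions, so the answer is 3.

3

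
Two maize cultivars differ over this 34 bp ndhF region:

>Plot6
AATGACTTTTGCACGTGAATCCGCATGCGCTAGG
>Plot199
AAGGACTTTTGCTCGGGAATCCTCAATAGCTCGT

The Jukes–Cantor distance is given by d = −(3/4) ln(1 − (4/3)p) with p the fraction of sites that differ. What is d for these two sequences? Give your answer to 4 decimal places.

0.3265

Differing sites — 3:T/G; 13:A/T; 16:T/G; 23:G/T; 26:T/A; 27:G/T; 28:C/A; 32:A/C; 34:G/T.
p = 9/34 = 0.264706.
d = −0.75 · ln(1 − (4/3)·0.264706) = −0.75 · ln(0.647059) = −0.75 · (-0.435318) = 0.3265.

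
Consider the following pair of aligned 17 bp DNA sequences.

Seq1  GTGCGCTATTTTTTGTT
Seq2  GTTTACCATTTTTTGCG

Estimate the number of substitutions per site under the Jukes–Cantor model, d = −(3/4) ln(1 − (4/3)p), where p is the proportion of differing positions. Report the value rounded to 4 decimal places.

Differing sites — 3:G/T; 4:C/T; 5:G/A; 7:T/C; 16:T/C; 17:T/G.
p = 6/17 = 0.352941.
d = −0.75 · ln(1 − (4/3)·0.352941) = −0.75 · ln(0.529412) = −0.75 · (-0.635988) = 0.4770.

0.4770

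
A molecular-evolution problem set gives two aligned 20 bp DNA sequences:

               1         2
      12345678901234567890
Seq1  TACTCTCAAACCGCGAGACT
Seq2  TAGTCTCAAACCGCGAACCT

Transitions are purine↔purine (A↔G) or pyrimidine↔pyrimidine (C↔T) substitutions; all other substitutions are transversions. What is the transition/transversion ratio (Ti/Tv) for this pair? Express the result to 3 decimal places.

0.500

Differing sites — 3:C/G (Tv); 17:G/A (Ti); 18:A/C (Tv).
Of the 3 differences, 1 transition and 2 transversions, so Ti/Tv = 1/2 = 0.500.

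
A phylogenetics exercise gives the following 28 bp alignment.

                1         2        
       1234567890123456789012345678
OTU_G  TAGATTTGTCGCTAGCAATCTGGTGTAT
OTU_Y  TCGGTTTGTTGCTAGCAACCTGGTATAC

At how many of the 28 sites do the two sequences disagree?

6

Differing sites — 2:A/C; 4:A/G; 10:C/T; 19:T/C; 25:G/A; 28:T/C.
That gives 6 mismatches out of 28 aligned sites, so the Hamming distance is 6.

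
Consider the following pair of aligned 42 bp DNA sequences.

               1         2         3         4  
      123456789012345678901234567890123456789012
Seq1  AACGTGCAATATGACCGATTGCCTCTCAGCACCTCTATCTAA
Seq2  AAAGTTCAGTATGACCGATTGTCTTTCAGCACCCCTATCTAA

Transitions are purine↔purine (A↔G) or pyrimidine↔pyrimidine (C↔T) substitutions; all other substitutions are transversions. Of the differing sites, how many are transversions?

2

Mismatches occur at site 3 (C→A, transversion), site 6 (G→T, transversion), site 9 (A→G, transition), site 22 (C→T, transition), site 25 (C→T, transition), site 34 (T→C, transition).
Of the 6 differences, 4 transitions and 2 transversions, so the answer is 2.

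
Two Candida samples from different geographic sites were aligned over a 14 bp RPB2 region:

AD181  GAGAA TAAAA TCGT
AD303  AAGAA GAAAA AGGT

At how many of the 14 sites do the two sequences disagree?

The sequences differ at positions 1 (G/A), 6 (T/G), 11 (T/A), 12 (C/G).
That gives 4 mismatches out of 14 aligned sites, so the Hamming distance is 4.

4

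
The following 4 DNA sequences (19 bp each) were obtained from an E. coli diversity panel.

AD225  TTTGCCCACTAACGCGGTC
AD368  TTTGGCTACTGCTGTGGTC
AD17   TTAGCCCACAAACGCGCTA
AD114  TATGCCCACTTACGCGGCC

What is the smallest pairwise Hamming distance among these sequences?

3

Pairwise Hamming distances:
  AD225 vs AD368: 6
  AD225 vs AD17: 4
  AD225 vs AD114: 3
  AD368 vs AD17: 10
  AD368 vs AD114: 8
  AD17 vs AD114: 7
The smallest is 3, between AD225 and AD114.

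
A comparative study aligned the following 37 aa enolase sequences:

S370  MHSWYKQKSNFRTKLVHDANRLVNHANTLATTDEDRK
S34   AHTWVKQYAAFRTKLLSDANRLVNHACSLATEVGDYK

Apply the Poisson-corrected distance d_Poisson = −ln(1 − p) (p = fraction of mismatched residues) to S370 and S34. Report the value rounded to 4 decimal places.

0.4754

Mismatches occur at site 1 (M/A), site 3 (S/T), site 5 (Y/V), site 8 (K/Y), site 9 (S/A), site 10 (N/A), site 16 (V/L), site 17 (H/S), site 27 (N/C), site 28 (T/S), site 32 (T/E), site 33 (D/V), site 34 (E/G), site 36 (R/Y).
p = 14/37 = 0.378378.
d = −ln(1 − 0.378378) = −ln(0.621622) = 0.4754.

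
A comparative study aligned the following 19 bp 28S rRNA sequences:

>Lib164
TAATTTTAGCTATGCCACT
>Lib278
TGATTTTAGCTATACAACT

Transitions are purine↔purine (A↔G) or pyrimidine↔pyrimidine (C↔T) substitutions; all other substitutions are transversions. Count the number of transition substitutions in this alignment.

2

Differing sites — 2:A/G (Ti); 14:G/A (Ti); 16:C/A (Tv).
Of the 3 differences, 2 transitions and 1 transversion, so the answer is 2.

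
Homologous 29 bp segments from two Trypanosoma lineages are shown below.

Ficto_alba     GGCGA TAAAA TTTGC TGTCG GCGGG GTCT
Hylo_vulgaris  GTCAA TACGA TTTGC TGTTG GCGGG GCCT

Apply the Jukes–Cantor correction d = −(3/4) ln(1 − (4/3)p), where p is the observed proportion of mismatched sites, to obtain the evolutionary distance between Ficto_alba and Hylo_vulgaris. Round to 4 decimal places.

0.2421

The sequences differ at positions 2 (G/T), 4 (G/A), 8 (A/C), 9 (A/G), 19 (C/T), 27 (T/C).
p = 6/29 = 0.206897.
d = −0.75 · ln(1 − (4/3)·0.206897) = −0.75 · ln(0.724137) = −0.75 · (-0.322775) = 0.2421.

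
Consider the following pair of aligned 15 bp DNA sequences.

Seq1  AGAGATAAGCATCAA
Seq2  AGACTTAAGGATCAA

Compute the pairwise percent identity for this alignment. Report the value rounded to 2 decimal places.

Mismatches occur at site 4 (G→C), site 5 (A→T), site 10 (C→G).
12 of the 15 sites match, so the percent identity is 12/15 × 100 = 80.00%.

80.00%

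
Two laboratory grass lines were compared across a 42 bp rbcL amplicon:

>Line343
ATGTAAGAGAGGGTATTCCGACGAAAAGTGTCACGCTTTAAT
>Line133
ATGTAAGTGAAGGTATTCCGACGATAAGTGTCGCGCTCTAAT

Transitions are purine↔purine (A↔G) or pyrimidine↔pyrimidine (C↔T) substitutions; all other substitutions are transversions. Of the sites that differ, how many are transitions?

Mismatches occur at site 8 (A→T, transversion), site 11 (G→A, transition), site 25 (A→T, transversion), site 33 (A→G, transition), site 38 (T→C, transition).
Of the 5 differences, 3 transitions and 2 transversions, so the answer is 3.

3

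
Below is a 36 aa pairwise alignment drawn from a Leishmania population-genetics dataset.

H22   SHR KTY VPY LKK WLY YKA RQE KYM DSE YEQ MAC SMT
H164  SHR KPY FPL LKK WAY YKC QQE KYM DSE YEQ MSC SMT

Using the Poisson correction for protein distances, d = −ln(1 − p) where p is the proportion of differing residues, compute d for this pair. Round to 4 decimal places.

0.2162

The sequences differ at positions 5 (T/P), 7 (V/F), 9 (Y/L), 14 (L/A), 18 (A/C), 19 (R/Q), 32 (A/S).
p = 7/36 = 0.194444.
d = −ln(1 − 0.194444) = −ln(0.805556) = 0.2162.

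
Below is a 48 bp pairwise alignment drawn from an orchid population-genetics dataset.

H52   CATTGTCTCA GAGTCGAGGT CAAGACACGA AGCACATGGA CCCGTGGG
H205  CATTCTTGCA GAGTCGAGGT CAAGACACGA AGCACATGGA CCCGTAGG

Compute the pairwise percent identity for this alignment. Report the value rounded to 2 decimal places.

91.67%

Mismatches occur at site 5 (G→C), site 7 (C→T), site 8 (T→G), site 46 (G→A).
44 of the 48 sites match, so the percent identity is 44/48 × 100 = 91.67%.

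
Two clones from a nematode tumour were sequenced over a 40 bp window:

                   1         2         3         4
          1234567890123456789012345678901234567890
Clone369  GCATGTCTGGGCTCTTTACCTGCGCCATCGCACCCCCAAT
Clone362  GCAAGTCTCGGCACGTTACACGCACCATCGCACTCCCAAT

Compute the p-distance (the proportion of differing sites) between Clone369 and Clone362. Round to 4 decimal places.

0.2000

Differing sites — 4:T/A; 9:G/C; 13:T/A; 15:T/G; 20:C/A; 21:T/C; 24:G/A; 34:C/T.
There are 8 differences over 40 sites, so p = 8/40 = 0.2000.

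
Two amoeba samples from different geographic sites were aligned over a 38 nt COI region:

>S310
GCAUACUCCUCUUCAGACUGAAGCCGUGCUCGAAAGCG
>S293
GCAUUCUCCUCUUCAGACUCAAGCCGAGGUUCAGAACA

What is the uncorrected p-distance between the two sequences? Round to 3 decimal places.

Differing sites — 5:A/U; 20:G/C; 27:U/A; 29:C/G; 31:C/U; 32:G/C; 34:A/G; 36:G/A; 38:G/A.
There are 9 differences over 38 sites, so p = 9/38 = 0.237.

0.237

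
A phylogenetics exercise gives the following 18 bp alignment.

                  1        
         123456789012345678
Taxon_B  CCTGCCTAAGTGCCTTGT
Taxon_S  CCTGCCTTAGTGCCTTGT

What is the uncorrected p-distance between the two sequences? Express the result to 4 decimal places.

0.0556

Differing sites — 8:A/T.
There are 1 differences over 18 sites, so p = 1/18 = 0.0556.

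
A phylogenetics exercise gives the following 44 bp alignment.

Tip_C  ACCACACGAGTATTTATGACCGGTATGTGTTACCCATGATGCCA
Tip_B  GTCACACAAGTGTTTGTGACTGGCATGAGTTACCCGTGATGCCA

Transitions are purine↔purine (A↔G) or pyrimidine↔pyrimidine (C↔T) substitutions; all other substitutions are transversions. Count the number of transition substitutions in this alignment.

The sequences differ at positions 1 (A/G, transition), 2 (C/T, transition), 8 (G/A, transition), 12 (A/G, transition), 16 (A/G, transition), 21 (C/T, transition), 24 (T/C, transition), 28 (T/A, transversion), 36 (A/G, transition).
Of the 9 differences, 8 transitions and 1 transversion, so the answer is 8.

8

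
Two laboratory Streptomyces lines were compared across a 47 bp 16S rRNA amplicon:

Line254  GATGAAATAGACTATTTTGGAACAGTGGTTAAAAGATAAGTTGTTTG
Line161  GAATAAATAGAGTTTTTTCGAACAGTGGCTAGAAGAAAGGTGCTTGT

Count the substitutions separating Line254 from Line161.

Differing sites — 3:T/A; 4:G/T; 12:C/G; 14:A/T; 19:G/C; 29:T/C; 32:A/G; 37:T/A; 39:A/G; 42:T/G; 43:G/C; 46:T/G; 47:G/T.
That gives 13 mismatches out of 47 aligned sites, so the Hamming distance is 13.

13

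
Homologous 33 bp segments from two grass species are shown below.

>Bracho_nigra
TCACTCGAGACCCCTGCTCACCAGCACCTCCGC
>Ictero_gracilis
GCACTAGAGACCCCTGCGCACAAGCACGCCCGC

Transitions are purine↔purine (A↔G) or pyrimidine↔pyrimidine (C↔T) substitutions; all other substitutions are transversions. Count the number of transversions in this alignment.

5

The sequences differ at positions 1 (T/G, transversion), 6 (C/A, transversion), 18 (T/G, transversion), 22 (C/A, transversion), 28 (C/G, transversion), 29 (T/C, transition).
Of the 6 differences, 1 transition and 5 transversions, so the answer is 5.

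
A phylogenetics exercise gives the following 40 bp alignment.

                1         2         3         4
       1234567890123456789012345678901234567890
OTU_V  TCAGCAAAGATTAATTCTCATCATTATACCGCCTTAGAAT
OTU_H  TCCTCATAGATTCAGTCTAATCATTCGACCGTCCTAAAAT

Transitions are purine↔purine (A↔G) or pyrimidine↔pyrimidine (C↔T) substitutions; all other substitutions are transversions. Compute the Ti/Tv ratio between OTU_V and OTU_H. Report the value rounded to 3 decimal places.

0.375

Differing sites — 3:A/C (Tv); 4:G/T (Tv); 7:A/T (Tv); 13:A/C (Tv); 15:T/G (Tv); 19:C/A (Tv); 26:A/C (Tv); 27:T/G (Tv); 32:C/T (Ti); 34:T/C (Ti); 37:G/A (Ti).
Of the 11 differences, 3 transitions and 8 transversions, so Ti/Tv = 3/8 = 0.375.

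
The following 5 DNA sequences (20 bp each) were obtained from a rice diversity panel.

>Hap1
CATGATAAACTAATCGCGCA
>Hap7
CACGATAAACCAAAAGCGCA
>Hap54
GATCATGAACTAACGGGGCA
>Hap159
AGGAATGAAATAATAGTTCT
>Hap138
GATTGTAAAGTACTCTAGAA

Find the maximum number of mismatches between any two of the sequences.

Pairwise Hamming distances:
  Hap1 vs Hap7: 4
  Hap1 vs Hap54: 6
  Hap1 vs Hap159: 10
  Hap1 vs Hap138: 8
  Hap7 vs Hap54: 8
  Hap7 vs Hap159: 11
  Hap7 vs Hap138: 12
  Hap54 vs Hap159: 10
  Hap54 vs Hap138: 10
  Hap159 vs Hap138: 14
The largest is 14, between Hap159 and Hap138.

14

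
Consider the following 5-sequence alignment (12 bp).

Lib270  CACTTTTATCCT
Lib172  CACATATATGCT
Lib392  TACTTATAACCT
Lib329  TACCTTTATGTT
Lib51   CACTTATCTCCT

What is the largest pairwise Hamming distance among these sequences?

Pairwise Hamming distances:
  Lib270 vs Lib172: 3
  Lib270 vs Lib392: 3
  Lib270 vs Lib329: 4
  Lib270 vs Lib51: 2
  Lib172 vs Lib392: 4
  Lib172 vs Lib329: 4
  Lib172 vs Lib51: 3
  Lib392 vs Lib329: 5
  Lib392 vs Lib51: 3
  Lib329 vs Lib51: 6
The largest is 6, between Lib329 and Lib51.

6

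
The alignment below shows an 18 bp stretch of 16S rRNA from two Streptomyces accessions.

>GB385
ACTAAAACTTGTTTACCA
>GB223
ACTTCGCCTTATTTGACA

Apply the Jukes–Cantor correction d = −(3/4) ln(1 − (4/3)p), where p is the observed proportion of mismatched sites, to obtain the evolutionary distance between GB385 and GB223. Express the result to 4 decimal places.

Mismatches occur at site 4 (A↔T), site 5 (A↔C), site 6 (A↔G), site 7 (A↔C), site 11 (G↔A), site 15 (A↔G), site 16 (C↔A).
p = 7/18 = 0.388889.
d = −0.75 · ln(1 − (4/3)·0.388889) = −0.75 · ln(0.481481) = −0.75 · (-0.730889) = 0.5482.

0.5482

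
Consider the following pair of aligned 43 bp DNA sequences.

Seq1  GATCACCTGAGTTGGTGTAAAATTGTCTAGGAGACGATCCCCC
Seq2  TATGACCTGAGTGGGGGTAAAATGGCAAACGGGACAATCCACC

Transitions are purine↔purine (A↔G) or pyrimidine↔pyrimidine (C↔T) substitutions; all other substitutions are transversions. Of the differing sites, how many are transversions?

9

Differing sites — 1:G/T (Tv); 4:C/G (Tv); 13:T/G (Tv); 16:T/G (Tv); 24:T/G (Tv); 26:T/C (Ti); 27:C/A (Tv); 28:T/A (Tv); 30:G/C (Tv); 32:A/G (Ti); 36:G/A (Ti); 41:C/A (Tv).
Of the 12 differences, 3 transitions and 9 transversions, so the answer is 9.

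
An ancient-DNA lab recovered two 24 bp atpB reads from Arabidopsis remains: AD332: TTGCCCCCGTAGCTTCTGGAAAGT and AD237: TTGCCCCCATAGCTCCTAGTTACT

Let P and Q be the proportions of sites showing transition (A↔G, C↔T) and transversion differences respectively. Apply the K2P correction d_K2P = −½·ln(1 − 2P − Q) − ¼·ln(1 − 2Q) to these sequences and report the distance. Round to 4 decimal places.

The sequences differ at positions 9 (G/A, transition), 15 (T/C, transition), 18 (G/A, transition), 20 (A/T, transversion), 21 (A/T, transversion), 23 (G/C, transversion).
Of the 6 differences, 3 transitions and 3 transversions over 24 sites: P = 3/24 = 0.125000, Q = 3/24 = 0.125000.
d = −0.5·ln(0.625000) − 0.25·ln(0.750000) = −0.5·(-0.470004) − 0.25·(-0.287682) = 0.3069.

0.3069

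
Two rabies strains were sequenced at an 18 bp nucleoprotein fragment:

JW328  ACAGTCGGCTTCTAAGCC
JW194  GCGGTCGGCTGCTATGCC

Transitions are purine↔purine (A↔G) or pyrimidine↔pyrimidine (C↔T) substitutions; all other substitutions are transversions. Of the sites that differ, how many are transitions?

2

Mismatches occur at site 1 (A→G, transition), site 3 (A→G, transition), site 11 (T→G, transversion), site 15 (A→T, transversion).
Of the 4 differences, 2 transitions and 2 transversions, so the answer is 2.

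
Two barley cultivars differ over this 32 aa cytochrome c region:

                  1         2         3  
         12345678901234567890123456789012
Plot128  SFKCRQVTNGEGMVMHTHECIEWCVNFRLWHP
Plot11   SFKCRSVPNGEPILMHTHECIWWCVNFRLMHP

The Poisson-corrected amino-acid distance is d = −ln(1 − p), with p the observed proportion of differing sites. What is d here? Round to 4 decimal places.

Differing sites — 6:Q/S; 8:T/P; 12:G/P; 13:M/I; 14:V/L; 22:E/W; 30:W/M.
p = 7/32 = 0.218750.
d = −ln(1 − 0.218750) = −ln(0.781250) = 0.2469.

0.2469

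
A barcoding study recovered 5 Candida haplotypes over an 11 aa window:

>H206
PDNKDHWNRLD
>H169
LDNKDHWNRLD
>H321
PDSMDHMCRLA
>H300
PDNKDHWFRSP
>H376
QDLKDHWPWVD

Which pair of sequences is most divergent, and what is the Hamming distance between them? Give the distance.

8

Pairwise Hamming distances:
  H206 vs H169: 1
  H206 vs H321: 5
  H206 vs H300: 3
  H206 vs H376: 5
  H169 vs H321: 6
  H169 vs H300: 4
  H169 vs H376: 5
  H321 vs H300: 6
  H321 vs H376: 8
  H300 vs H376: 6
The largest is 8, between H321 and H376.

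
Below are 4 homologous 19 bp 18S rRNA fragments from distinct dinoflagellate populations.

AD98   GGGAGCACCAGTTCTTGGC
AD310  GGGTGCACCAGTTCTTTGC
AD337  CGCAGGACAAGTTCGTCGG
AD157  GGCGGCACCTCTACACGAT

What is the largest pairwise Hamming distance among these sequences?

Pairwise Hamming distances:
  AD98 vs AD310: 2
  AD98 vs AD337: 7
  AD98 vs AD157: 9
  AD310 vs AD337: 8
  AD310 vs AD157: 10
  AD337 vs AD157: 12
The largest is 12, between AD337 and AD157.

12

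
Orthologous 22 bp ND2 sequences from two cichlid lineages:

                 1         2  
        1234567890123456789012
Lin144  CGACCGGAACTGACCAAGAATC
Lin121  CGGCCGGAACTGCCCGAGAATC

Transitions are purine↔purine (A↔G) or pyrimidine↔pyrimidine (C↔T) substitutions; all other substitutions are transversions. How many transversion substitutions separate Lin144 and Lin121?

1

Mismatches occur at site 3 (A↔G, transition), site 13 (A↔C, transversion), site 16 (A↔G, transition).
Of the 3 differences, 2 transitions and 1 transversion, so the answer is 1.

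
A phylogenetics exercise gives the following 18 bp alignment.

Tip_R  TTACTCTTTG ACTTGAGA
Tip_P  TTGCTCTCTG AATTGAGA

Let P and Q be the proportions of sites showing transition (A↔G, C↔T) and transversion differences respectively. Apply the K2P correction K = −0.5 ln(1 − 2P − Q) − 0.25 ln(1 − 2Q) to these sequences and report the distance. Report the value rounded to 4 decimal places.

0.1922

The sequences differ at positions 3 (A/G, transition), 8 (T/C, transition), 12 (C/A, transversion).
Of the 3 differences, 2 transitions and 1 transversion over 18 sites: P = 2/18 = 0.111111, Q = 1/18 = 0.055556.
d = −0.5·ln(0.722222) − 0.25·ln(0.888888) = −0.5·(-0.325423) − 0.25·(-0.117784) = 0.1922.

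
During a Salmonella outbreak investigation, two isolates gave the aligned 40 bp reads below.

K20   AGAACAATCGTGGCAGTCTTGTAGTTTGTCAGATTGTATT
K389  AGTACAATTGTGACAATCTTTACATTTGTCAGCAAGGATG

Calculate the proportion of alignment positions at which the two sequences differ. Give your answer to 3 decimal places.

0.325

Differing sites — 3:A/T; 9:C/T; 13:G/A; 16:G/A; 21:G/T; 22:T/A; 23:A/C; 24:G/A; 33:A/C; 34:T/A; 35:T/A; 37:T/G; 40:T/G.
There are 13 differences over 40 sites, so p = 13/40 = 0.325.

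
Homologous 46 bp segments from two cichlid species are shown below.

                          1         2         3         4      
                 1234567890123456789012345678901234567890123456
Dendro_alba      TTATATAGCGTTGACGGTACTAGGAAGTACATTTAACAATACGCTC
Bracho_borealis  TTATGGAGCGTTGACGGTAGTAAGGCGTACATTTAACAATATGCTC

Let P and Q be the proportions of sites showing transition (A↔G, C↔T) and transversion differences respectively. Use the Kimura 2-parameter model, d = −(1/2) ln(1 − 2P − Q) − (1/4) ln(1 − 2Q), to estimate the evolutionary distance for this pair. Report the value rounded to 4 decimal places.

Mismatches occur at site 5 (A→G, transition), site 6 (T→G, transversion), site 20 (C→G, transversion), site 23 (G→A, transition), site 25 (A→G, transition), site 26 (A→C, transversion), site 42 (C→T, transition).
Of the 7 differences, 4 transitions and 3 transversions over 46 sites: P = 4/46 = 0.086957, Q = 3/46 = 0.065217.
d = −0.5·ln(0.760869) − 0.25·ln(0.869566) = −0.5·(-0.273294) − 0.25·(-0.139761) = 0.1716.

0.1716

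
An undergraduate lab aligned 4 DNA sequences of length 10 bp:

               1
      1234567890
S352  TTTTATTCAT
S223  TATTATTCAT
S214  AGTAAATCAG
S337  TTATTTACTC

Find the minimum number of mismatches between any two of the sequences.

1

Pairwise Hamming distances:
  S352 vs S223: 1
  S352 vs S214: 5
  S352 vs S337: 5
  S223 vs S214: 5
  S223 vs S337: 6
  S214 vs S337: 9
The smallest is 1, between S352 and S223.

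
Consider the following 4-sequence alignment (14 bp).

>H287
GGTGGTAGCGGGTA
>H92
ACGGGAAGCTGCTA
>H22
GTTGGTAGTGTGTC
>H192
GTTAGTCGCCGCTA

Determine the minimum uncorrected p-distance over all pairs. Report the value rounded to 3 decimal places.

0.286

Pairwise Hamming distances:
  H287 vs H92: 6
  H287 vs H22: 4
  H287 vs H192: 5
  H92 vs H22: 9
  H92 vs H192: 7
  H22 vs H192: 7
The smallest is 4 mismatches, between H287 and H22; p = 4/14 = 0.286.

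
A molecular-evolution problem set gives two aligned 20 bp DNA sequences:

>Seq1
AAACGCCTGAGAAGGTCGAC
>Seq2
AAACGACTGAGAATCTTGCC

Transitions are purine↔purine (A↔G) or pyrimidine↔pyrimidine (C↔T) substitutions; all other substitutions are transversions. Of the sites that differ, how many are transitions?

1

Differing sites — 6:C/A (Tv); 14:G/T (Tv); 15:G/C (Tv); 17:C/T (Ti); 19:A/C (Tv).
Of the 5 differences, 1 transition and 4 transversions, so the answer is 1.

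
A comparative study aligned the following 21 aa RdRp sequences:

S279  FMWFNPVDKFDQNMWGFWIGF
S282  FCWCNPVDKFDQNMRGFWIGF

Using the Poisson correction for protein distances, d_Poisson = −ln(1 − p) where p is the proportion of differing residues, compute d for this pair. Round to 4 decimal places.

0.1542

Mismatches occur at site 2 (M/C), site 4 (F/C), site 15 (W/R).
p = 3/21 = 0.142857.
d = −ln(1 − 0.142857) = −ln(0.857143) = 0.1542.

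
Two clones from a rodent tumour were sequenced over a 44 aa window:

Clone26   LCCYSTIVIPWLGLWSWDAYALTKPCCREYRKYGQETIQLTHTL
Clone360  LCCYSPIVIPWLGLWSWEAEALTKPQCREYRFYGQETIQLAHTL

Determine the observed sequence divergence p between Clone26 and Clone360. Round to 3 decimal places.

0.136

Differing sites — 6:T/P; 18:D/E; 20:Y/E; 26:C/Q; 32:K/F; 41:T/A.
There are 6 differences over 44 sites, so p = 6/44 = 0.136.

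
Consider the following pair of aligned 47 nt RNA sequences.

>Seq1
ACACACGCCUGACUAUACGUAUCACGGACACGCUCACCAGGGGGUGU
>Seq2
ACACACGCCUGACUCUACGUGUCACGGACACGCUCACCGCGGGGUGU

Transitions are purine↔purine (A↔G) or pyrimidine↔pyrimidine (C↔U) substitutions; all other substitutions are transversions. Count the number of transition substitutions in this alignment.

Differing sites — 15:A/C (Tv); 21:A/G (Ti); 39:A/G (Ti); 40:G/C (Tv).
Of the 4 differences, 2 transitions and 2 transversions, so the answer is 2.

2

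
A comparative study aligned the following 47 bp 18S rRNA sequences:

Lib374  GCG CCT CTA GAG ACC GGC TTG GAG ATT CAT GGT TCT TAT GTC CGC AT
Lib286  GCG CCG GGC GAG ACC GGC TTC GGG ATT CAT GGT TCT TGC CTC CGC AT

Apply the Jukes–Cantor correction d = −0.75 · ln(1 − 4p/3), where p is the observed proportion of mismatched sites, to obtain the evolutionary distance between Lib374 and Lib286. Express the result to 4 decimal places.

0.2211

The sequences differ at positions 6 (T/G), 7 (C/G), 8 (T/G), 9 (A/C), 21 (G/C), 23 (A/G), 38 (A/G), 39 (T/C), 40 (G/C).
p = 9/47 = 0.191489.
d = −0.75 · ln(1 − (4/3)·0.191489) = −0.75 · ln(0.744681) = −0.75 · (-0.294799) = 0.2211.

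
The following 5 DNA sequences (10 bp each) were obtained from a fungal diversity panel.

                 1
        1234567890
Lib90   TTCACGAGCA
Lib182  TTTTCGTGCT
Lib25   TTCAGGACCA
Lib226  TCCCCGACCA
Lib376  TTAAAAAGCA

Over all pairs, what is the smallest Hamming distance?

Pairwise Hamming distances:
  Lib90 vs Lib182: 4
  Lib90 vs Lib25: 2
  Lib90 vs Lib226: 3
  Lib90 vs Lib376: 3
  Lib182 vs Lib25: 6
  Lib182 vs Lib226: 6
  Lib182 vs Lib376: 6
  Lib25 vs Lib226: 3
  Lib25 vs Lib376: 4
  Lib226 vs Lib376: 6
The smallest is 2, between Lib90 and Lib25.

2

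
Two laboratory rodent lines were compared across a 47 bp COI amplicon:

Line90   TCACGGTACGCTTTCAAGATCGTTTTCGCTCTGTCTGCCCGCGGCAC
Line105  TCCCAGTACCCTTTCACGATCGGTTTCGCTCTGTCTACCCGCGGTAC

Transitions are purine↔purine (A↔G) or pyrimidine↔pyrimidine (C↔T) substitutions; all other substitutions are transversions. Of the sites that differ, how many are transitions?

Differing sites — 3:A/C (Tv); 5:G/A (Ti); 10:G/C (Tv); 17:A/C (Tv); 23:T/G (Tv); 37:G/A (Ti); 45:C/T (Ti).
Of the 7 differences, 3 transitions and 4 transversions, so the answer is 3.

3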